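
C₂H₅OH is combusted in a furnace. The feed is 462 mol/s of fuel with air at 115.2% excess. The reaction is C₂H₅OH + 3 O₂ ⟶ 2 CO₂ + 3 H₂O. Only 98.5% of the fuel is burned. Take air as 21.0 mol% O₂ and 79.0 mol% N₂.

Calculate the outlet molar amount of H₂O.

Stoichiometric O₂ = 3 × 462 = 1386 mol/s; O₂ fed = 1386 × 2.152 = 2983 mol/s.
N₂ fed = 2983 × 79/21 = 11220 mol/s.
Fuel reacted = 0.985 × 462 → ξ = 455.1 mol/s.
Outlet (n = n₀ + ν ξ):
  C₂H₅OH: 462 − 1(455.1) = 6.93
  O₂: 2983 − 3(455.1) = 1617
  N₂: 11220 (inert)
  CO₂: 0 + 2(455.1) = 910.1
  H₂O: 0 + 3(455.1) = 1365

1370 mol/s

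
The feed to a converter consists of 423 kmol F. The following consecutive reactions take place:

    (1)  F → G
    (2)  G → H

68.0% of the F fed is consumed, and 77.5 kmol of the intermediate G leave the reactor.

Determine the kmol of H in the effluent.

210 kmol

Conversion of F: F consumed = 1ξ₁ = 0.68 × 423 → ξ₁ = 287.6 kmol.
G balance: n_G = 0 + 1ξ₁ − 1ξ₂ = 77.5 → ξ₂ = (1·287.6 − 77.5)/1 = 210.1 kmol.
Outlet amounts (n = n₀ + Σ ν·ξ):
  F: 423 − 1(287.6) = 135.4
  G: 0 + 1(287.6) − 1(210.1) = 77.5
  H: 0 + 1(210.1) = 210.1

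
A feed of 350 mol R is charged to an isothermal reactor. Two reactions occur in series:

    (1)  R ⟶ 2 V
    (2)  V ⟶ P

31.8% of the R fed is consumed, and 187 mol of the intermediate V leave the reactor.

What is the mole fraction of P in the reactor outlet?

Conversion of R: R consumed = 1ξ₁ = 0.318 × 350 → ξ₁ = 111.3 mol.
V balance: n_V = 0 + 2ξ₁ − 1ξ₂ = 187 → ξ₂ = (2·111.3 − 187)/1 = 35.6 mol.
Outlet amounts (n = n₀ + Σ ν·ξ):
  R: 350 − 1(111.3) = 238.7
  V: 0 + 2(111.3) − 1(35.6) = 187
  P: 0 + 1(35.6) = 35.6
Total out = 461.3 mol; y_P = 35.6 / 461.3 = 0.07717.

0.0772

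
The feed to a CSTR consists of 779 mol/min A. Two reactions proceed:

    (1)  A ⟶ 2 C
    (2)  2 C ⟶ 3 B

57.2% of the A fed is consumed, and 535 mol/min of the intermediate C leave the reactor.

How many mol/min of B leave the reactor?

534 mol/min

Conversion of A: A consumed = 1ξ₁ = 0.572 × 779 → ξ₁ = 445.6 mol/min.
C balance: n_C = 0 + 2ξ₁ − 2ξ₂ = 535 → ξ₂ = (2·445.6 − 535)/2 = 178.1 mol/min.
Outlet amounts (n = n₀ + Σ ν·ξ):
  A: 779 − 1(445.6) = 333.4
  C: 0 + 2(445.6) − 2(178.1) = 535
  B: 0 + 3(178.1) = 534.3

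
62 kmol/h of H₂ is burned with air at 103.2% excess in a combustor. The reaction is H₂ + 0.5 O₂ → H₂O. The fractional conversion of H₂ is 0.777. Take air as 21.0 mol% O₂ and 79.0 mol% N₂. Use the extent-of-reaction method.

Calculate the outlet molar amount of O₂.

38.9 kmol/h

Stoichiometric O₂ = 0.5 × 62 = 31 kmol/h; O₂ fed = 31 × 2.032 = 62.99 kmol/h.
N₂ fed = 62.99 × 79/21 = 237 kmol/h.
Fuel reacted = 0.777 × 62 → ξ = 48.17 kmol/h.
Outlet (n = n₀ + ν ξ):
  H₂: 62 − 1(48.17) = 13.83
  O₂: 62.99 − 0.5(48.17) = 38.91
  N₂: 237 (inert)
  H₂O: 0 + 1(48.17) = 48.17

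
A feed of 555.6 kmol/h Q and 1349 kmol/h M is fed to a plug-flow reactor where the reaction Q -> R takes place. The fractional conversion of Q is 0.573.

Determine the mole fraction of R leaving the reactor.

0.167

Q reacted = 0.573 × 555.6 = 318.4 kmol/h; ν_Q = −1, so ξ = 318.4/1 = 318.4 kmol/h.
Outlet amounts (n = n₀ + ν ξ):
  Q: 555.6 − 1(318.4) = 237.2
  R: 0 + 1(318.4) = 318.4
  M: 1349 (inert)
Total out = 1905 kmol/h; y_R = 318.4 / 1905 = 0.1672.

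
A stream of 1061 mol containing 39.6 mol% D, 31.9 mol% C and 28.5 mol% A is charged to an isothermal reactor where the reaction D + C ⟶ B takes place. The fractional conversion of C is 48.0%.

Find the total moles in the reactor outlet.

C reacted = 0.48 × 338.5 = 162.5 mol; ν_C = −1, so ξ = 162.5/1 = 162.5 mol.
Outlet amounts (n = n₀ + ν ξ):
  D: 420.2 − 1(162.5) = 257.7
  C: 338.5 − 1(162.5) = 176
  B: 0 + 1(162.5) = 162.5
  A: 302.4 (inert)
Total out = 257.7 + 176 + 162.5 + 302.4 = 898.5 mol.

899 mol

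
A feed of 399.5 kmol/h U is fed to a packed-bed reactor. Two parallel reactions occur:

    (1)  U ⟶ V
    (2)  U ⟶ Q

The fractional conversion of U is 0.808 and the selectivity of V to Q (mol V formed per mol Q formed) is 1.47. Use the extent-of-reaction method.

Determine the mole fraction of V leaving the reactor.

Conversion of U: U consumed = 0.808 × 399.5 = 322.8 kmol/h = 1ξ₁ + 1ξ₂.
Selectivity: 1ξ₁ / (1ξ₂) = 1.47 → ξ₁ = 1.47 ξ₂.
Substitute: (1·1.47 + 1) ξ₂ = 322.8 → ξ₂ = 130.7 kmol/h, ξ₁ = 192.1 kmol/h.
Outlet amounts (n = n₀ + Σ ν·ξ):
  U: 399.5 − 1(192.1) − 1(130.7) = 76.7
  V: 0 + 1(192.1) = 192.1
  Q: 0 + 1(130.7) = 130.7
Total out = 399.5 kmol/h; y_V = 192.1 / 399.5 = 0.4809.

0.481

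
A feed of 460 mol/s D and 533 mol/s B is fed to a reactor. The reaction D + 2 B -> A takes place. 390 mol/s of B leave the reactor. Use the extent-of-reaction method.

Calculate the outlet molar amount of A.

For B: n = n₀ − 2ξ → 390 = 533 − 2ξ, giving ξ = 71.5 mol/s.
Outlet amounts (n = n₀ + ν ξ):
  D: 460 − 1(71.5) = 388.5
  B: 533 − 2(71.5) = 390
  A: 0 + 1(71.5) = 71.5

71.5 mol/s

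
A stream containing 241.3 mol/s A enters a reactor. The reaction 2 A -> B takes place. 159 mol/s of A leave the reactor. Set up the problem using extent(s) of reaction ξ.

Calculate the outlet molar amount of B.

41.2 mol/s

For A: n = n₀ − 2ξ → 159 = 241.3 − 2ξ, giving ξ = 41.15 mol/s.
Outlet amounts (n = n₀ + ν ξ):
  A: 241.3 − 2(41.15) = 159
  B: 0 + 1(41.15) = 41.15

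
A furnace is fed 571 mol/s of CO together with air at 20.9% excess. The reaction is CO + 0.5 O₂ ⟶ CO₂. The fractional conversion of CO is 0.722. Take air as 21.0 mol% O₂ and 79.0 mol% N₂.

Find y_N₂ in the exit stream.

0.646

Stoichiometric O₂ = 0.5 × 571 = 285.5 mol/s; O₂ fed = 285.5 × 1.209 = 345.2 mol/s.
N₂ fed = 345.2 × 79/21 = 1298 mol/s.
Fuel reacted = 0.722 × 571 → ξ = 412.3 mol/s.
Outlet (n = n₀ + ν ξ):
  CO: 571 − 1(412.3) = 158.7
  O₂: 345.2 − 0.5(412.3) = 139
  N₂: 1298 (inert)
  CO₂: 0 + 1(412.3) = 412.3
Total out = 2009 mol/s; y_N₂ = 1298 / 2009 = 0.6465.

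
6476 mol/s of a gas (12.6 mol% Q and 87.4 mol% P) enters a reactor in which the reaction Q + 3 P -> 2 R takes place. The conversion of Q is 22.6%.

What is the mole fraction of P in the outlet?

Q reacted = 0.226 × 816 = 184.4 mol/s; ν_Q = −1, so ξ = 184.4/1 = 184.4 mol/s.
Outlet amounts (n = n₀ + ν ξ):
  Q: 816 − 1(184.4) = 631.6
  P: 5660 − 3(184.4) = 5107
  R: 0 + 2(184.4) = 368.8
Total out = 6107 mol/s; y_P = 5107 / 6107 = 0.8362.

0.836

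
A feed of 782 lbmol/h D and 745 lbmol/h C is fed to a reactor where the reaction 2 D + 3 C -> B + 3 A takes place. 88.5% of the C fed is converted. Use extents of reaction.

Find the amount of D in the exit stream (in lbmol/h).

342 lbmol/h

C reacted = 0.885 × 745 = 659.3 lbmol/h; ν_C = −3, so ξ = 659.3/3 = 219.8 lbmol/h.
Outlet amounts (n = n₀ + ν ξ):
  D: 782 − 2(219.8) = 342.4
  C: 745 − 3(219.8) = 85.67
  B: 0 + 1(219.8) = 219.8
  A: 0 + 3(219.8) = 659.3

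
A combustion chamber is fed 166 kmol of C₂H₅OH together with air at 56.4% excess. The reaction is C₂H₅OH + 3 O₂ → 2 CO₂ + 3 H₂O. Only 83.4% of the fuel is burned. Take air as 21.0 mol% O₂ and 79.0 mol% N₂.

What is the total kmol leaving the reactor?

4010 kmol

Stoichiometric O₂ = 3 × 166 = 498 kmol; O₂ fed = 498 × 1.564 = 778.9 kmol.
N₂ fed = 778.9 × 79/21 = 2930 kmol.
Fuel reacted = 0.834 × 166 → ξ = 138.4 kmol.
Outlet (n = n₀ + ν ξ):
  C₂H₅OH: 166 − 1(138.4) = 27.56
  O₂: 778.9 − 3(138.4) = 363.5
  N₂: 2930 (inert)
  CO₂: 0 + 2(138.4) = 276.9
  H₂O: 0 + 3(138.4) = 415.3
Total out = 27.56 + 363.5 + 2930 + 276.9 + 415.3 = 4013 kmol.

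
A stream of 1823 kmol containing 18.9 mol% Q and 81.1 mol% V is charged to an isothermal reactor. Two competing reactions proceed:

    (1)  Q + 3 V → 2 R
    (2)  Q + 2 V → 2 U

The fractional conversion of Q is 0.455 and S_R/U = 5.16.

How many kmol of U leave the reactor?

Conversion of Q: Q consumed = 0.455 × 344.5 = 156.8 kmol = 1ξ₁ + 1ξ₂.
Selectivity: 2ξ₁ / (2ξ₂) = 5.16 → ξ₁ = 5.16 ξ₂.
Substitute: (1·5.16 + 1) ξ₂ = 156.8 → ξ₂ = 25.45 kmol, ξ₁ = 131.3 kmol.
Outlet amounts (n = n₀ + Σ ν·ξ):
  Q: 344.5 − 1(131.3) − 1(25.45) = 187.8
  V: 1478 − 3(131.3) − 2(25.45) = 1034
  R: 0 + 2(131.3) = 262.6
  U: 0 + 2(25.45) = 50.9

50.9 kmol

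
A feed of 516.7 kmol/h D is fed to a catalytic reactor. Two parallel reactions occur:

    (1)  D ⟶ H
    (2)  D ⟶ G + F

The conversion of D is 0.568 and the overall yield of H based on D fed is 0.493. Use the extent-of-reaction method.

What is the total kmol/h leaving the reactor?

Yield of H: 1ξ₁ / 516.7 = 0.493 → ξ₁ = 254.7 kmol/h.
Conversion of D: 1ξ₁ + 1ξ₂ = 0.568 × 516.7 = 293.5 → ξ₂ = 38.75 kmol/h.
Outlet amounts (n = n₀ + Σ ν·ξ):
  D: 516.7 − 1(254.7) − 1(38.75) = 223.2
  H: 0 + 1(254.7) = 254.7
  G: 0 + 1(38.75) = 38.75
  F: 0 + 1(38.75) = 38.75
Total out = 223.2 + 254.7 + 38.75 + 38.75 = 555.5 kmol/h.

555 kmol/h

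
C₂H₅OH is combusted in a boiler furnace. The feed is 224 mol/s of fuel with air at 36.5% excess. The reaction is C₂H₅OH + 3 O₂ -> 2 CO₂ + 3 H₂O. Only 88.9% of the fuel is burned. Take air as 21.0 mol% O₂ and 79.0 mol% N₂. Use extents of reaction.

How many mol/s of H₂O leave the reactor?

Stoichiometric O₂ = 3 × 224 = 672 mol/s; O₂ fed = 672 × 1.365 = 917.3 mol/s.
N₂ fed = 917.3 × 79/21 = 3451 mol/s.
Fuel reacted = 0.889 × 224 → ξ = 199.1 mol/s.
Outlet (n = n₀ + ν ξ):
  C₂H₅OH: 224 − 1(199.1) = 24.86
  O₂: 917.3 − 3(199.1) = 319.9
  N₂: 3451 (inert)
  CO₂: 0 + 2(199.1) = 398.3
  H₂O: 0 + 3(199.1) = 597.4

597 mol/s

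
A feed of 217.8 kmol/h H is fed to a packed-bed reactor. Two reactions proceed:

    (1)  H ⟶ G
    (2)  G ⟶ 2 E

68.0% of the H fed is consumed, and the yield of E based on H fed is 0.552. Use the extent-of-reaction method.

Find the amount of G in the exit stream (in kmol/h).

Conversion of H: H consumed = 1ξ₁ = 0.68 × 217.8 → ξ₁ = 148.1 kmol/h.
Yield of E: 2ξ₂ / 217.8 = 0.552 → ξ₂ = 60.11 kmol/h.
Outlet amounts (n = n₀ + Σ ν·ξ):
  H: 217.8 − 1(148.1) = 69.7
  G: 0 + 1(148.1) − 1(60.11) = 87.99
  E: 0 + 2(60.11) = 120.2

88 kmol/h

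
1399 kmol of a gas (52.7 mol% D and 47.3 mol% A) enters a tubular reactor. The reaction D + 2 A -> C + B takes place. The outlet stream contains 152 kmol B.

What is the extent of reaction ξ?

ξ = 152 kmol

For B: n = n₀ + 1ξ → 152 = 0 + 1ξ, giving ξ = 152 kmol.
Outlet amounts (n = n₀ + ν ξ):
  D: 737.3 − 1(152) = 585.3
  A: 661.7 − 2(152) = 357.7
  C: 0 + 1(152) = 152
  B: 0 + 1(152) = 152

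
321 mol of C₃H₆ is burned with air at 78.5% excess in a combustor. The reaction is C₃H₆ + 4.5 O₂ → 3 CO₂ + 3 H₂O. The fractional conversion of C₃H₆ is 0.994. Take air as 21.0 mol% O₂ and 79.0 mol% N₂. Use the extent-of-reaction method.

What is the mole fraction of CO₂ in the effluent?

0.075

Stoichiometric O₂ = 4.5 × 321 = 1444 mol; O₂ fed = 1444 × 1.785 = 2578 mol.
N₂ fed = 2578 × 79/21 = 9700 mol.
Fuel reacted = 0.994 × 321 → ξ = 319.1 mol.
Outlet (n = n₀ + ν ξ):
  C₃H₆: 321 − 1(319.1) = 1.926
  O₂: 2578 − 4.5(319.1) = 1143
  N₂: 9700 (inert)
  CO₂: 0 + 3(319.1) = 957.2
  H₂O: 0 + 3(319.1) = 957.2
Total out = 12760 mol; y_CO₂ = 957.2 / 12760 = 0.07502.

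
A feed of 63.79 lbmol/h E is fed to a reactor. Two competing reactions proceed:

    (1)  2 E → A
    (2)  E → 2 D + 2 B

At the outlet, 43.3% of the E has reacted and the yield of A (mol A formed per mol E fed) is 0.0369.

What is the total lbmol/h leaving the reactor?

Yield of A: 1ξ₁ / 63.79 = 0.0369 → ξ₁ = 2.354 lbmol/h.
Conversion of E: 2ξ₁ + 1ξ₂ = 0.433 × 63.79 = 27.62 → ξ₂ = 22.91 lbmol/h.
Outlet amounts (n = n₀ + Σ ν·ξ):
  E: 63.79 − 2(2.354) − 1(22.91) = 36.17
  A: 0 + 1(2.354) = 2.354
  D: 0 + 2(22.91) = 45.83
  B: 0 + 2(22.91) = 45.83
Total out = 36.17 + 2.354 + 45.83 + 45.83 = 130.2 lbmol/h.

130 lbmol/h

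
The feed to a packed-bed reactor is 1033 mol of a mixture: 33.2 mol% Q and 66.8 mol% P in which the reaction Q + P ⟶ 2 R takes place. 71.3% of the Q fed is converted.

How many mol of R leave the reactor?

489 mol

Q reacted = 0.713 × 343 = 244.5 mol; ν_Q = −1, so ξ = 244.5/1 = 244.5 mol.
Outlet amounts (n = n₀ + ν ξ):
  Q: 343 − 1(244.5) = 98.43
  P: 690 − 1(244.5) = 445.5
  R: 0 + 2(244.5) = 489.1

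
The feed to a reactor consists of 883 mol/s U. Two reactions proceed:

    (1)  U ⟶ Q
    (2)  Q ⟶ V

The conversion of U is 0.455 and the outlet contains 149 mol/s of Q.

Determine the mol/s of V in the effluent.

Conversion of U: U consumed = 1ξ₁ = 0.455 × 883 → ξ₁ = 401.8 mol/s.
Q balance: n_Q = 0 + 1ξ₁ − 1ξ₂ = 149 → ξ₂ = (1·401.8 − 149)/1 = 252.8 mol/s.
Outlet amounts (n = n₀ + Σ ν·ξ):
  U: 883 − 1(401.8) = 481.2
  Q: 0 + 1(401.8) − 1(252.8) = 149
  V: 0 + 1(252.8) = 252.8

253 mol/s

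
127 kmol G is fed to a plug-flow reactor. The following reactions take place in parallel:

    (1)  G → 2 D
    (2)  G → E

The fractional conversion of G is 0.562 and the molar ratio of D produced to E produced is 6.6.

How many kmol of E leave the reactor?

16.6 kmol

Conversion of G: G consumed = 0.562 × 127 = 71.37 kmol = 1ξ₁ + 1ξ₂.
Selectivity: 2ξ₁ / (1ξ₂) = 6.6 → ξ₁ = 3.3 ξ₂.
Substitute: (1·3.3 + 1) ξ₂ = 71.37 → ξ₂ = 16.6 kmol, ξ₁ = 54.78 kmol.
Outlet amounts (n = n₀ + Σ ν·ξ):
  G: 127 − 1(54.78) − 1(16.6) = 55.63
  D: 0 + 2(54.78) = 109.6
  E: 0 + 1(16.6) = 16.6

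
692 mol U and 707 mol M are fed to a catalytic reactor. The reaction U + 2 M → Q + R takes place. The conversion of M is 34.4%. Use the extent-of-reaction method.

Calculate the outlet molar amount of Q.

122 mol

M reacted = 0.344 × 707 = 243.2 mol; ν_M = −2, so ξ = 243.2/2 = 121.6 mol.
Outlet amounts (n = n₀ + ν ξ):
  U: 692 − 1(121.6) = 570.4
  M: 707 − 2(121.6) = 463.8
  Q: 0 + 1(121.6) = 121.6
  R: 0 + 1(121.6) = 121.6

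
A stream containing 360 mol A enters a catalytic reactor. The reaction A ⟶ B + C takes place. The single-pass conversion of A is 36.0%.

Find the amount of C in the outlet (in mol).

A reacted = 0.36 × 360 = 129.6 mol; ν_A = −1, so ξ = 129.6/1 = 129.6 mol.
Outlet amounts (n = n₀ + ν ξ):
  A: 360 − 1(129.6) = 230.4
  B: 0 + 1(129.6) = 129.6
  C: 0 + 1(129.6) = 129.6

130 mol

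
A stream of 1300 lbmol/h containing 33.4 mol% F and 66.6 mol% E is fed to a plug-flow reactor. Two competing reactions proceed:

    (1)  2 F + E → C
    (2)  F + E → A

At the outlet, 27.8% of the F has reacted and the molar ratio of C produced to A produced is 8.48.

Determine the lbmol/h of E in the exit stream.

802 lbmol/h

Conversion of F: F consumed = 0.278 × 434.2 = 120.7 lbmol/h = 2ξ₁ + 1ξ₂.
Selectivity: 1ξ₁ / (1ξ₂) = 8.48 → ξ₁ = 8.48 ξ₂.
Substitute: (2·8.48 + 1) ξ₂ = 120.7 → ξ₂ = 6.721 lbmol/h, ξ₁ = 56.99 lbmol/h.
Outlet amounts (n = n₀ + Σ ν·ξ):
  F: 434.2 − 2(56.99) − 1(6.721) = 313.5
  E: 865.8 − 1(56.99) − 1(6.721) = 802.1
  C: 0 + 1(56.99) = 56.99
  A: 0 + 1(6.721) = 6.721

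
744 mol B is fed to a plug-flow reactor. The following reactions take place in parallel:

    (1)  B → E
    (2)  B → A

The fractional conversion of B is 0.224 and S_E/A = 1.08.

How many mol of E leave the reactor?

86.5 mol

Conversion of B: B consumed = 0.224 × 744 = 166.7 mol = 1ξ₁ + 1ξ₂.
Selectivity: 1ξ₁ / (1ξ₂) = 1.08 → ξ₁ = 1.08 ξ₂.
Substitute: (1·1.08 + 1) ξ₂ = 166.7 → ξ₂ = 80.12 mol, ξ₁ = 86.53 mol.
Outlet amounts (n = n₀ + Σ ν·ξ):
  B: 744 − 1(86.53) − 1(80.12) = 577.3
  E: 0 + 1(86.53) = 86.53
  A: 0 + 1(80.12) = 80.12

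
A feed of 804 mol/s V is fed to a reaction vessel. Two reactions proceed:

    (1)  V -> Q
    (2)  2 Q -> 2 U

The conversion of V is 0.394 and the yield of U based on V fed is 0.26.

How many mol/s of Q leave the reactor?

108 mol/s

Conversion of V: V consumed = 1ξ₁ = 0.394 × 804 → ξ₁ = 316.8 mol/s.
Yield of U: 2ξ₂ / 804 = 0.26 → ξ₂ = 104.5 mol/s.
Outlet amounts (n = n₀ + Σ ν·ξ):
  V: 804 − 1(316.8) = 487.2
  Q: 0 + 1(316.8) − 2(104.5) = 107.7
  U: 0 + 2(104.5) = 209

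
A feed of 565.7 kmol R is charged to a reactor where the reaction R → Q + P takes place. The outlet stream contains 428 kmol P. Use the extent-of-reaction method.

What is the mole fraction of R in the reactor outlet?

For P: n = n₀ + 1ξ → 428 = 0 + 1ξ, giving ξ = 428 kmol.
Outlet amounts (n = n₀ + ν ξ):
  R: 565.7 − 1(428) = 137.7
  Q: 0 + 1(428) = 428
  P: 0 + 1(428) = 428
Total out = 993.7 kmol; y_R = 137.7 / 993.7 = 0.1386.

0.139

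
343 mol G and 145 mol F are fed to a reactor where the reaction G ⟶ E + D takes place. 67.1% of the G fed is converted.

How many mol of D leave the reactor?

G reacted = 0.671 × 343 = 230.2 mol; ν_G = −1, so ξ = 230.2/1 = 230.2 mol.
Outlet amounts (n = n₀ + ν ξ):
  G: 343 − 1(230.2) = 112.8
  E: 0 + 1(230.2) = 230.2
  D: 0 + 1(230.2) = 230.2
  F: 145 (inert)

230 mol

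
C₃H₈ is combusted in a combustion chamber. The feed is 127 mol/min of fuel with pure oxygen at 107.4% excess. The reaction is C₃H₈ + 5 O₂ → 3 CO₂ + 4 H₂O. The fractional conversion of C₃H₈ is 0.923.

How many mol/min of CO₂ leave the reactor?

Stoichiometric O₂ = 5 × 127 = 635 mol/min; O₂ fed = 635 × 2.074 = 1317 mol/min.
Fuel reacted = 0.923 × 127 → ξ = 117.2 mol/min.
Outlet (n = n₀ + ν ξ):
  C₃H₈: 127 − 1(117.2) = 9.779
  O₂: 1317 − 5(117.2) = 730.9
  CO₂: 0 + 3(117.2) = 351.7
  H₂O: 0 + 4(117.2) = 468.9

352 mol/min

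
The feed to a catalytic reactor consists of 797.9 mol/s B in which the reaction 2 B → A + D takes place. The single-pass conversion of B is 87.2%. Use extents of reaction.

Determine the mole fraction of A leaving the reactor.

0.436

B reacted = 0.872 × 797.9 = 695.8 mol/s; ν_B = −2, so ξ = 695.8/2 = 347.9 mol/s.
Outlet amounts (n = n₀ + ν ξ):
  B: 797.9 − 2(347.9) = 102.1
  A: 0 + 1(347.9) = 347.9
  D: 0 + 1(347.9) = 347.9
Total out = 797.9 mol/s; y_A = 347.9 / 797.9 = 0.436.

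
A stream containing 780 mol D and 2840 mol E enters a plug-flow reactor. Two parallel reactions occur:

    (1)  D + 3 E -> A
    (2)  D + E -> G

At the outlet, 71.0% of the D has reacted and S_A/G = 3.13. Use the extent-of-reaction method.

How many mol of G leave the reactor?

134 mol

Conversion of D: D consumed = 0.71 × 780 = 553.8 mol = 1ξ₁ + 1ξ₂.
Selectivity: 1ξ₁ / (1ξ₂) = 3.13 → ξ₁ = 3.13 ξ₂.
Substitute: (1·3.13 + 1) ξ₂ = 553.8 → ξ₂ = 134.1 mol, ξ₁ = 419.7 mol.
Outlet amounts (n = n₀ + Σ ν·ξ):
  D: 780 − 1(419.7) − 1(134.1) = 226.2
  E: 2840 − 3(419.7) − 1(134.1) = 1447
  A: 0 + 1(419.7) = 419.7
  G: 0 + 1(134.1) = 134.1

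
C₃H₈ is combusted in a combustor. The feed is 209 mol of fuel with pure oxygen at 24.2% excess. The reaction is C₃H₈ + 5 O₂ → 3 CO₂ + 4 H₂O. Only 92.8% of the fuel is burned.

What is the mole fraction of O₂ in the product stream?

Stoichiometric O₂ = 5 × 209 = 1045 mol; O₂ fed = 1045 × 1.242 = 1298 mol.
Fuel reacted = 0.928 × 209 → ξ = 194 mol.
Outlet (n = n₀ + ν ξ):
  C₃H₈: 209 − 1(194) = 15.05
  O₂: 1298 − 5(194) = 328.1
  CO₂: 0 + 3(194) = 581.9
  H₂O: 0 + 4(194) = 775.8
Total out = 1701 mol; y_O₂ = 328.1 / 1701 = 0.1929.

0.193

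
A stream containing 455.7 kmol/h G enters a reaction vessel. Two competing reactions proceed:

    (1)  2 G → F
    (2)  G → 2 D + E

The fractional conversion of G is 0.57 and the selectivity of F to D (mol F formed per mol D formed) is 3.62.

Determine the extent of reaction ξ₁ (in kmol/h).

Conversion of G: G consumed = 0.57 × 455.7 = 259.7 kmol/h = 2ξ₁ + 1ξ₂.
Selectivity: 1ξ₁ / (2ξ₂) = 3.62 → ξ₁ = 7.24 ξ₂.
Substitute: (2·7.24 + 1) ξ₂ = 259.7 → ξ₂ = 16.78 kmol/h, ξ₁ = 121.5 kmol/h.
Outlet amounts (n = n₀ + Σ ν·ξ):
  G: 455.7 − 2(121.5) − 1(16.78) = 196
  F: 0 + 1(121.5) = 121.5
  D: 0 + 2(16.78) = 33.56
  E: 0 + 1(16.78) = 16.78

ξ₁ = 121 kmol/h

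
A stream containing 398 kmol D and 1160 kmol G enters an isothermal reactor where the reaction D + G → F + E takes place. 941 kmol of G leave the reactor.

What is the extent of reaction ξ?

For G: n = n₀ − 1ξ → 941 = 1160 − 1ξ, giving ξ = 219 kmol.
Outlet amounts (n = n₀ + ν ξ):
  D: 398 − 1(219) = 179
  G: 1160 − 1(219) = 941
  F: 0 + 1(219) = 219
  E: 0 + 1(219) = 219

ξ = 219 kmol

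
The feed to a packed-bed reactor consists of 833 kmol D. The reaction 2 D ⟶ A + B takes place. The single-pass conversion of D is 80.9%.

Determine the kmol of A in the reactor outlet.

D reacted = 0.809 × 833 = 673.9 kmol; ν_D = −2, so ξ = 673.9/2 = 336.9 kmol.
Outlet amounts (n = n₀ + ν ξ):
  D: 833 − 2(336.9) = 159.1
  A: 0 + 1(336.9) = 336.9
  B: 0 + 1(336.9) = 336.9

337 kmol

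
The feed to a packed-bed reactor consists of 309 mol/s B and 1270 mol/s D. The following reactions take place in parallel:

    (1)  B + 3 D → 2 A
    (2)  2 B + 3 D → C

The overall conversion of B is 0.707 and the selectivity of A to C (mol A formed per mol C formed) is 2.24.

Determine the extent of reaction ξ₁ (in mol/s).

ξ₁ = 78.4 mol/s

Conversion of B: B consumed = 0.707 × 309 = 218.5 mol/s = 1ξ₁ + 2ξ₂.
Selectivity: 2ξ₁ / (1ξ₂) = 2.24 → ξ₁ = 1.12 ξ₂.
Substitute: (1·1.12 + 2) ξ₂ = 218.5 → ξ₂ = 70.02 mol/s, ξ₁ = 78.42 mol/s.
Outlet amounts (n = n₀ + Σ ν·ξ):
  B: 309 − 1(78.42) − 2(70.02) = 90.54
  D: 1270 − 3(78.42) − 3(70.02) = 824.7
  A: 0 + 2(78.42) = 156.8
  C: 0 + 1(70.02) = 70.02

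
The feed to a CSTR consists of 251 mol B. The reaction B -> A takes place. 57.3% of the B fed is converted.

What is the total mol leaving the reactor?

B reacted = 0.573 × 251 = 143.8 mol; ν_B = −1, so ξ = 143.8/1 = 143.8 mol.
Outlet amounts (n = n₀ + ν ξ):
  B: 251 − 1(143.8) = 107.2
  A: 0 + 1(143.8) = 143.8
Total out = 107.2 + 143.8 = 251 mol.

251 mol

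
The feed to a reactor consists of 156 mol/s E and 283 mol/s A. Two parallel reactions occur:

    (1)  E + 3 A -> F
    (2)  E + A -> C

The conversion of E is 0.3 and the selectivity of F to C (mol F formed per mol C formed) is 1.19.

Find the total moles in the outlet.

Conversion of E: E consumed = 0.3 × 156 = 46.8 mol/s = 1ξ₁ + 1ξ₂.
Selectivity: 1ξ₁ / (1ξ₂) = 1.19 → ξ₁ = 1.19 ξ₂.
Substitute: (1·1.19 + 1) ξ₂ = 46.8 → ξ₂ = 21.37 mol/s, ξ₁ = 25.43 mol/s.
Outlet amounts (n = n₀ + Σ ν·ξ):
  E: 156 − 1(25.43) − 1(21.37) = 109.2
  A: 283 − 3(25.43) − 1(21.37) = 185.3
  F: 0 + 1(25.43) = 25.43
  C: 0 + 1(21.37) = 21.37
Total out = 109.2 + 185.3 + 25.43 + 21.37 = 341.3 mol/s.

341 mol/s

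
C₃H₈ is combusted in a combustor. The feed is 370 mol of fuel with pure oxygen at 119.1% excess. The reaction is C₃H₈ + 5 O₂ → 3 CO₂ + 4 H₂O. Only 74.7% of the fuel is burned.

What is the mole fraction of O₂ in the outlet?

Stoichiometric O₂ = 5 × 370 = 1850 mol; O₂ fed = 1850 × 2.191 = 4053 mol.
Fuel reacted = 0.747 × 370 → ξ = 276.4 mol.
Outlet (n = n₀ + ν ξ):
  C₃H₈: 370 − 1(276.4) = 93.61
  O₂: 4053 − 5(276.4) = 2671
  CO₂: 0 + 3(276.4) = 829.2
  H₂O: 0 + 4(276.4) = 1106
Total out = 4700 mol; y_O₂ = 2671 / 4700 = 0.5684.

0.568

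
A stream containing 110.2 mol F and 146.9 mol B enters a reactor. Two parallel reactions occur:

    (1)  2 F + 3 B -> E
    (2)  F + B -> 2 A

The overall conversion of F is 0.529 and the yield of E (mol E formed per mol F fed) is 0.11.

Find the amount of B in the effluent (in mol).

Yield of E: 1ξ₁ / 110.2 = 0.11 → ξ₁ = 12.12 mol.
Conversion of F: 2ξ₁ + 1ξ₂ = 0.529 × 110.2 = 58.3 → ξ₂ = 34.05 mol.
Outlet amounts (n = n₀ + Σ ν·ξ):
  F: 110.2 − 2(12.12) − 1(34.05) = 51.9
  B: 146.9 − 3(12.12) − 1(34.05) = 76.48
  E: 0 + 1(12.12) = 12.12
  A: 0 + 2(34.05) = 68.1

76.5 mol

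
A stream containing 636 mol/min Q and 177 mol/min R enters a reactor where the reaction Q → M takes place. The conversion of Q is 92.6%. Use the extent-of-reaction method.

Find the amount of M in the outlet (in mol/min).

589 mol/min

Q reacted = 0.926 × 636 = 588.9 mol/min; ν_Q = −1, so ξ = 588.9/1 = 588.9 mol/min.
Outlet amounts (n = n₀ + ν ξ):
  Q: 636 − 1(588.9) = 47.06
  M: 0 + 1(588.9) = 588.9
  R: 177 (inert)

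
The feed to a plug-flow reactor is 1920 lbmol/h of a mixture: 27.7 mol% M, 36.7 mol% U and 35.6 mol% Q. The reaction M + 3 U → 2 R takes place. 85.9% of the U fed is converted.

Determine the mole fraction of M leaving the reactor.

0.218

U reacted = 0.859 × 704.6 = 605.3 lbmol/h; ν_U = −3, so ξ = 605.3/3 = 201.8 lbmol/h.
Outlet amounts (n = n₀ + ν ξ):
  M: 531.8 − 1(201.8) = 330.1
  U: 704.6 − 3(201.8) = 99.35
  R: 0 + 2(201.8) = 403.5
  Q: 683.5 (inert)
Total out = 1516 lbmol/h; y_M = 330.1 / 1516 = 0.2177.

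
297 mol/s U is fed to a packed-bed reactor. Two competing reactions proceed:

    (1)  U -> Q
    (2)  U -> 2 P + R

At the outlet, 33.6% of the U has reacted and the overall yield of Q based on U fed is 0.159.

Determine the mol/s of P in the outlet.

Yield of Q: 1ξ₁ / 297 = 0.159 → ξ₁ = 47.22 mol/s.
Conversion of U: 1ξ₁ + 1ξ₂ = 0.336 × 297 = 99.79 → ξ₂ = 52.57 mol/s.
Outlet amounts (n = n₀ + Σ ν·ξ):
  U: 297 − 1(47.22) − 1(52.57) = 197.2
  Q: 0 + 1(47.22) = 47.22
  P: 0 + 2(52.57) = 105.1
  R: 0 + 1(52.57) = 52.57

105 mol/s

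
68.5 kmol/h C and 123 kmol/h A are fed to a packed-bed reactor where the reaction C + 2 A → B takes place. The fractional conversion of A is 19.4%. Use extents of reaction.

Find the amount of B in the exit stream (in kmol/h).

A reacted = 0.194 × 123 = 23.86 kmol/h; ν_A = −2, so ξ = 23.86/2 = 11.93 kmol/h.
Outlet amounts (n = n₀ + ν ξ):
  C: 68.5 − 1(11.93) = 56.57
  A: 123 − 2(11.93) = 99.14
  B: 0 + 1(11.93) = 11.93

11.9 kmol/h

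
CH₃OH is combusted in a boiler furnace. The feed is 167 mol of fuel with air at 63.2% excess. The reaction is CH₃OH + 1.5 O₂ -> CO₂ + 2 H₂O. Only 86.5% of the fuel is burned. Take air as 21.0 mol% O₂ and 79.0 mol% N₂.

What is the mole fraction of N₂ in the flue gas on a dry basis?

0.811

Stoichiometric O₂ = 1.5 × 167 = 250.5 mol; O₂ fed = 250.5 × 1.632 = 408.8 mol.
N₂ fed = 408.8 × 79/21 = 1538 mol.
Fuel reacted = 0.865 × 167 → ξ = 144.5 mol.
Outlet (n = n₀ + ν ξ):
  CH₃OH: 167 − 1(144.5) = 22.54
  O₂: 408.8 − 1.5(144.5) = 192.1
  N₂: 1538 (inert)
  CO₂: 0 + 1(144.5) = 144.5
  H₂O: 0 + 2(144.5) = 288.9
Dry total = 1897 mol; y_N₂ (dry) = 1538 / 1897 = 0.8107.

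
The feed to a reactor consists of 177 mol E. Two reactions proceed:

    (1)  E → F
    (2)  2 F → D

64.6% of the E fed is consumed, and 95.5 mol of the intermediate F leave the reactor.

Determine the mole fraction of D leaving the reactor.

Conversion of E: E consumed = 1ξ₁ = 0.646 × 177 → ξ₁ = 114.3 mol.
F balance: n_F = 0 + 1ξ₁ − 2ξ₂ = 95.5 → ξ₂ = (1·114.3 − 95.5)/2 = 9.421 mol.
Outlet amounts (n = n₀ + Σ ν·ξ):
  E: 177 − 1(114.3) = 62.66
  F: 0 + 1(114.3) − 2(9.421) = 95.5
  D: 0 + 1(9.421) = 9.421
Total out = 167.6 mol; y_D = 9.421 / 167.6 = 0.05622.

0.0562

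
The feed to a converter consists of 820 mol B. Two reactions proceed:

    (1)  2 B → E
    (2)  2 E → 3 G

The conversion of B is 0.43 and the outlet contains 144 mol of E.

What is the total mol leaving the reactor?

Conversion of B: B consumed = 2ξ₁ = 0.43 × 820 → ξ₁ = 176.3 mol.
E balance: n_E = 0 + 1ξ₁ − 2ξ₂ = 144 → ξ₂ = (1·176.3 − 144)/2 = 16.15 mol.
Outlet amounts (n = n₀ + Σ ν·ξ):
  B: 820 − 2(176.3) = 467.4
  E: 0 + 1(176.3) − 2(16.15) = 144
  G: 0 + 3(16.15) = 48.45
Total out = 467.4 + 144 + 48.45 = 659.9 mol.

660 mol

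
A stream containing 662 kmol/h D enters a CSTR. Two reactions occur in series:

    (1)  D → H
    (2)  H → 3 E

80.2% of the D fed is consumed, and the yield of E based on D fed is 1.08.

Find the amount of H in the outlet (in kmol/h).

Conversion of D: D consumed = 1ξ₁ = 0.802 × 662 → ξ₁ = 530.9 kmol/h.
Yield of E: 3ξ₂ / 662 = 1.08 → ξ₂ = 238.3 kmol/h.
Outlet amounts (n = n₀ + Σ ν·ξ):
  D: 662 − 1(530.9) = 131.1
  H: 0 + 1(530.9) − 1(238.3) = 292.6
  E: 0 + 3(238.3) = 715

293 kmol/h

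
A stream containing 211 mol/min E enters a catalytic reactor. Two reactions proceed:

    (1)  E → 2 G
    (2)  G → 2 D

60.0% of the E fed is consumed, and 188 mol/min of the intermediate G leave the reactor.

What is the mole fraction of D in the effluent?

0.324

Conversion of E: E consumed = 1ξ₁ = 0.6 × 211 → ξ₁ = 126.6 mol/min.
G balance: n_G = 0 + 2ξ₁ − 1ξ₂ = 188 → ξ₂ = (2·126.6 − 188)/1 = 65.2 mol/min.
Outlet amounts (n = n₀ + Σ ν·ξ):
  E: 211 − 1(126.6) = 84.4
  G: 0 + 2(126.6) − 1(65.2) = 188
  D: 0 + 2(65.2) = 130.4
Total out = 402.8 mol/min; y_D = 130.4 / 402.8 = 0.3237.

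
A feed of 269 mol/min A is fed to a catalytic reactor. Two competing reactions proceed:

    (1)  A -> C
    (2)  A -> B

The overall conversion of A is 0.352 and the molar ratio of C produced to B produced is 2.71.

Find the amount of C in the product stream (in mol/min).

69.2 mol/min

Conversion of A: A consumed = 0.352 × 269 = 94.69 mol/min = 1ξ₁ + 1ξ₂.
Selectivity: 1ξ₁ / (1ξ₂) = 2.71 → ξ₁ = 2.71 ξ₂.
Substitute: (1·2.71 + 1) ξ₂ = 94.69 → ξ₂ = 25.52 mol/min, ξ₁ = 69.17 mol/min.
Outlet amounts (n = n₀ + Σ ν·ξ):
  A: 269 − 1(69.17) − 1(25.52) = 174.3
  C: 0 + 1(69.17) = 69.17
  B: 0 + 1(25.52) = 25.52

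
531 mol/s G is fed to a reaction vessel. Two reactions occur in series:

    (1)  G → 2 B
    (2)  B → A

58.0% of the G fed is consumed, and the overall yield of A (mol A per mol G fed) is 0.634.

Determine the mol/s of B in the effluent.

279 mol/s

Conversion of G: G consumed = 1ξ₁ = 0.58 × 531 → ξ₁ = 308 mol/s.
Yield of A: 1ξ₂ / 531 = 0.634 → ξ₂ = 336.7 mol/s.
Outlet amounts (n = n₀ + Σ ν·ξ):
  G: 531 − 1(308) = 223
  B: 0 + 2(308) − 1(336.7) = 279.3
  A: 0 + 1(336.7) = 336.7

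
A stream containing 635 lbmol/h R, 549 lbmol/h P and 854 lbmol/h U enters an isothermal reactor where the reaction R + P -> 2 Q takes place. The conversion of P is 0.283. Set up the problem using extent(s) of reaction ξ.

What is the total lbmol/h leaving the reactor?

2040 lbmol/h

P reacted = 0.283 × 549 = 155.4 lbmol/h; ν_P = −1, so ξ = 155.4/1 = 155.4 lbmol/h.
Outlet amounts (n = n₀ + ν ξ):
  R: 635 − 1(155.4) = 479.6
  P: 549 − 1(155.4) = 393.6
  Q: 0 + 2(155.4) = 310.7
  U: 854 (inert)
Total out = 479.6 + 393.6 + 310.7 + 854 = 2038 lbmol/h.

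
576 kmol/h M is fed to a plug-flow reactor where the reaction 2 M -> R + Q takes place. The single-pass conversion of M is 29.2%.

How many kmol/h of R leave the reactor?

M reacted = 0.292 × 576 = 168.2 kmol/h; ν_M = −2, so ξ = 168.2/2 = 84.1 kmol/h.
Outlet amounts (n = n₀ + ν ξ):
  M: 576 − 2(84.1) = 407.8
  R: 0 + 1(84.1) = 84.1
  Q: 0 + 1(84.1) = 84.1

84.1 kmol/h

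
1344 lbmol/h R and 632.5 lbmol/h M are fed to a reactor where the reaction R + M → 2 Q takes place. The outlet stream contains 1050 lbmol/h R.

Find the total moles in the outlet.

For R: n = n₀ − 1ξ → 1050 = 1344 − 1ξ, giving ξ = 294 lbmol/h.
Outlet amounts (n = n₀ + ν ξ):
  R: 1344 − 1(294) = 1050
  M: 632.5 − 1(294) = 338.5
  Q: 0 + 2(294) = 588
Total out = 1050 + 338.5 + 588 = 1976 lbmol/h.

1980 lbmol/h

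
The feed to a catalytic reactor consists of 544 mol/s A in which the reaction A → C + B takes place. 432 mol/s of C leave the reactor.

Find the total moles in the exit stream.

976 mol/s

For C: n = n₀ + 1ξ → 432 = 0 + 1ξ, giving ξ = 432 mol/s.
Outlet amounts (n = n₀ + ν ξ):
  A: 544 − 1(432) = 112
  C: 0 + 1(432) = 432
  B: 0 + 1(432) = 432
Total out = 112 + 432 + 432 = 976 mol/s.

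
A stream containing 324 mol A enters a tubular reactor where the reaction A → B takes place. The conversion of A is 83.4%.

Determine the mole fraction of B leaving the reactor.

0.834

A reacted = 0.834 × 324 = 270.2 mol; ν_A = −1, so ξ = 270.2/1 = 270.2 mol.
Outlet amounts (n = n₀ + ν ξ):
  A: 324 − 1(270.2) = 53.78
  B: 0 + 1(270.2) = 270.2
Total out = 324 mol; y_B = 270.2 / 324 = 0.834.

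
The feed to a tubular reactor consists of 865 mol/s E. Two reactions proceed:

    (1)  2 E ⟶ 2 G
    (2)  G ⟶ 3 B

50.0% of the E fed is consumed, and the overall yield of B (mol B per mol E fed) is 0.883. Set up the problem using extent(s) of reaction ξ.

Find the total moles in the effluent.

Conversion of E: E consumed = 2ξ₁ = 0.5 × 865 → ξ₁ = 216.2 mol/s.
Yield of B: 3ξ₂ / 865 = 0.883 → ξ₂ = 254.6 mol/s.
Outlet amounts (n = n₀ + Σ ν·ξ):
  E: 865 − 2(216.2) = 432.5
  G: 0 + 2(216.2) − 1(254.6) = 177.9
  B: 0 + 3(254.6) = 763.8
Total out = 432.5 + 177.9 + 763.8 = 1374 mol/s.

1370 mol/s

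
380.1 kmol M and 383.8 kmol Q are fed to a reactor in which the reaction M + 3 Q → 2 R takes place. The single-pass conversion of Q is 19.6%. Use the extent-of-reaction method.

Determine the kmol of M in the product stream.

355 kmol

Q reacted = 0.196 × 383.8 = 75.22 kmol; ν_Q = −3, so ξ = 75.22/3 = 25.07 kmol.
Outlet amounts (n = n₀ + ν ξ):
  M: 380.1 − 1(25.07) = 355
  Q: 383.8 − 3(25.07) = 308.6
  R: 0 + 2(25.07) = 50.15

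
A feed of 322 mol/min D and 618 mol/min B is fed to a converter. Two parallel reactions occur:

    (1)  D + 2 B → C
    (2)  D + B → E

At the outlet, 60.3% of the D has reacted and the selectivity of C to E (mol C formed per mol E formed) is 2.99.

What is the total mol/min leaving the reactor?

Conversion of D: D consumed = 0.603 × 322 = 194.2 mol/min = 1ξ₁ + 1ξ₂.
Selectivity: 1ξ₁ / (1ξ₂) = 2.99 → ξ₁ = 2.99 ξ₂.
Substitute: (1·2.99 + 1) ξ₂ = 194.2 → ξ₂ = 48.66 mol/min, ξ₁ = 145.5 mol/min.
Outlet amounts (n = n₀ + Σ ν·ξ):
  D: 322 − 1(145.5) − 1(48.66) = 127.8
  B: 618 − 2(145.5) − 1(48.66) = 278.3
  C: 0 + 1(145.5) = 145.5
  E: 0 + 1(48.66) = 48.66
Total out = 127.8 + 278.3 + 145.5 + 48.66 = 600.3 mol/min.

600 mol/min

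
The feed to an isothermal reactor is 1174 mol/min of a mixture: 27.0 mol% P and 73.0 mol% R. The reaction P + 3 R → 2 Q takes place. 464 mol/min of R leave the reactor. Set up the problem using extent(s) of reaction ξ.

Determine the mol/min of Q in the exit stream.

262 mol/min

For R: n = n₀ − 3ξ → 464 = 857 − 3ξ, giving ξ = 131 mol/min.
Outlet amounts (n = n₀ + ν ξ):
  P: 317 − 1(131) = 186
  R: 857 − 3(131) = 464
  Q: 0 + 2(131) = 262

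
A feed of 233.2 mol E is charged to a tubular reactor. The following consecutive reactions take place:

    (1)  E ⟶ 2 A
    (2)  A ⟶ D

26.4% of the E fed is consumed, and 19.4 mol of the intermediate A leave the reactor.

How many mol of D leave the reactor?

Conversion of E: E consumed = 1ξ₁ = 0.264 × 233.2 → ξ₁ = 61.56 mol.
A balance: n_A = 0 + 2ξ₁ − 1ξ₂ = 19.4 → ξ₂ = (2·61.56 − 19.4)/1 = 103.7 mol.
Outlet amounts (n = n₀ + Σ ν·ξ):
  E: 233.2 − 1(61.56) = 171.6
  A: 0 + 2(61.56) − 1(103.7) = 19.4
  D: 0 + 1(103.7) = 103.7

104 mol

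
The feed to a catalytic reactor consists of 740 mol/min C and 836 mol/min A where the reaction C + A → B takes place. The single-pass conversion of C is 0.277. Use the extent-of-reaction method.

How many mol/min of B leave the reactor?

C reacted = 0.277 × 740 = 205 mol/min; ν_C = −1, so ξ = 205/1 = 205 mol/min.
Outlet amounts (n = n₀ + ν ξ):
  C: 740 − 1(205) = 535
  A: 836 − 1(205) = 631
  B: 0 + 1(205) = 205

205 mol/min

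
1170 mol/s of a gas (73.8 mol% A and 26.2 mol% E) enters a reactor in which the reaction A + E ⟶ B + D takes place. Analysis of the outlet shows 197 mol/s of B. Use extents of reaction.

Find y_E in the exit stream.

For B: n = n₀ + 1ξ → 197 = 0 + 1ξ, giving ξ = 197 mol/s.
Outlet amounts (n = n₀ + ν ξ):
  A: 863.5 − 1(197) = 666.5
  E: 306.5 − 1(197) = 109.5
  B: 0 + 1(197) = 197
  D: 0 + 1(197) = 197
Total out = 1170 mol/s; y_E = 109.5 / 1170 = 0.09362.

0.0936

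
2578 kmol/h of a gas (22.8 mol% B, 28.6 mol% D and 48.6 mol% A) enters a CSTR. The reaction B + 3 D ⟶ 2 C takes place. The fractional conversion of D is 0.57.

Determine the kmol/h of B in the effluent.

D reacted = 0.57 × 737.3 = 420.3 kmol/h; ν_D = −3, so ξ = 420.3/3 = 140.1 kmol/h.
Outlet amounts (n = n₀ + ν ξ):
  B: 587.8 − 1(140.1) = 447.7
  D: 737.3 − 3(140.1) = 317
  C: 0 + 2(140.1) = 280.2
  A: 1253 (inert)

448 kmol/h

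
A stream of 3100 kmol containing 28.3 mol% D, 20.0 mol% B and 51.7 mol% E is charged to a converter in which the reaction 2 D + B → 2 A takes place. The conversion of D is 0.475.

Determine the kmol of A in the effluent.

D reacted = 0.475 × 877.3 = 416.7 kmol; ν_D = −2, so ξ = 416.7/2 = 208.4 kmol.
Outlet amounts (n = n₀ + ν ξ):
  D: 877.3 − 2(208.4) = 460.6
  B: 620 − 1(208.4) = 411.6
  A: 0 + 2(208.4) = 416.7
  E: 1603 (inert)

417 kmol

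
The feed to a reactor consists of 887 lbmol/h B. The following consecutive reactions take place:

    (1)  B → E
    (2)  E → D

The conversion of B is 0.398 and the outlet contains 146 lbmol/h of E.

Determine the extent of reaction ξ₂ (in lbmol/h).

ξ₂ = 207 lbmol/h

Conversion of B: B consumed = 1ξ₁ = 0.398 × 887 → ξ₁ = 353 lbmol/h.
E balance: n_E = 0 + 1ξ₁ − 1ξ₂ = 146 → ξ₂ = (1·353 − 146)/1 = 207 lbmol/h.
Outlet amounts (n = n₀ + Σ ν·ξ):
  B: 887 − 1(353) = 534
  E: 0 + 1(353) − 1(207) = 146
  D: 0 + 1(207) = 207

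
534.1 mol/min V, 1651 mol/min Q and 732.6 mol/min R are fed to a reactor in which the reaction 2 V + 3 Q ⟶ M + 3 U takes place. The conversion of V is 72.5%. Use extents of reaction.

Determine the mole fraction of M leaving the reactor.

0.0711

V reacted = 0.725 × 534.1 = 387.2 mol/min; ν_V = −2, so ξ = 387.2/2 = 193.6 mol/min.
Outlet amounts (n = n₀ + ν ξ):
  V: 534.1 − 2(193.6) = 146.9
  Q: 1651 − 3(193.6) = 1070
  M: 0 + 1(193.6) = 193.6
  U: 0 + 3(193.6) = 580.8
  R: 732.6 (inert)
Total out = 2724 mol/min; y_M = 193.6 / 2724 = 0.07107.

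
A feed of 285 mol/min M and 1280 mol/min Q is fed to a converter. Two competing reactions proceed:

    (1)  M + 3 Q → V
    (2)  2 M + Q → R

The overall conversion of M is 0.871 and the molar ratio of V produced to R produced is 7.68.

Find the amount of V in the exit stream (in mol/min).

197 mol/min

Conversion of M: M consumed = 0.871 × 285 = 248.2 mol/min = 1ξ₁ + 2ξ₂.
Selectivity: 1ξ₁ / (1ξ₂) = 7.68 → ξ₁ = 7.68 ξ₂.
Substitute: (1·7.68 + 2) ξ₂ = 248.2 → ξ₂ = 25.64 mol/min, ξ₁ = 196.9 mol/min.
Outlet amounts (n = n₀ + Σ ν·ξ):
  M: 285 − 1(196.9) − 2(25.64) = 36.77
  Q: 1280 − 3(196.9) − 1(25.64) = 663.5
  V: 0 + 1(196.9) = 196.9
  R: 0 + 1(25.64) = 25.64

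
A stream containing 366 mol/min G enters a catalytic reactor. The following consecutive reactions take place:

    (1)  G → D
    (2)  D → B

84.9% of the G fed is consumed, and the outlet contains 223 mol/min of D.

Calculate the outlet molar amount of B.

Conversion of G: G consumed = 1ξ₁ = 0.849 × 366 → ξ₁ = 310.7 mol/min.
D balance: n_D = 0 + 1ξ₁ − 1ξ₂ = 223 → ξ₂ = (1·310.7 − 223)/1 = 87.73 mol/min.
Outlet amounts (n = n₀ + Σ ν·ξ):
  G: 366 − 1(310.7) = 55.27
  D: 0 + 1(310.7) − 1(87.73) = 223
  B: 0 + 1(87.73) = 87.73

87.7 mol/min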